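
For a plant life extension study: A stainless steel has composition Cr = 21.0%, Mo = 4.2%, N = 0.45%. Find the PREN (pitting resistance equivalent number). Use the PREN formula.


Apply the PREN formula: PREN = Cr + 3.3*Mo + 16*N
PREN = 21.0 + 3.3*4.2 + 16*0.45
PREN = 21.0 + 13.86 + 7.2 = 42.06

42.06


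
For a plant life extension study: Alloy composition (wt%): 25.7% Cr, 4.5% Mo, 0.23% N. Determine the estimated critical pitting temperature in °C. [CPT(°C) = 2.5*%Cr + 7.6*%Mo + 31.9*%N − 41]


Apply the ASTM G48 empirical CPT estimate: CPT(°C) = 2.5*%Cr + 7.6*%Mo + 31.9*%N − 41
2.5*25.7 = 64.25; 7.6*4.5 = 34.2; 31.9*0.23 = 7.337
CPT = 64.25 + 34.2 + 7.337 − 41 = 64.787 °C
Rounded to 0.1 °C: CPT ≈ 64.8 °C

64.8 °C


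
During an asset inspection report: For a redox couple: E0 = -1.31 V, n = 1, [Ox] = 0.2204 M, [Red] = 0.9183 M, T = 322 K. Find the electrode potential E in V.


Apply the Nernst equation: E = E0 + (RT/nF)*ln([Ox]/[Red])
Step 1: RT/nF = 8.314*322/(1*96485) = 0.02774636 V
Step 2: [Ox]/[Red] = 0.2204/0.9183 = 0.240009
Step 3: ln(0.240009) = -1.427079
Step 4: correction = 0.02774636 * -1.427079 = -0.0396 V
E = -1.31 + -0.0396 = -1.3496 V

-1.3496 V


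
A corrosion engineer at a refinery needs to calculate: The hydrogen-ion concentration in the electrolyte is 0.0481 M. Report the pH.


pH = −log10[H+]
pH = −log10(0.0481) = 1.32

1.32


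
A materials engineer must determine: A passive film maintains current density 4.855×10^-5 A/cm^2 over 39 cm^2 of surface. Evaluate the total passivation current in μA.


I = i_pass * A, then convert A → μA (×10^6)
I = 4.855×10^-5 * 39 * 10^6 = 1893.45 μA

1893.45 μA


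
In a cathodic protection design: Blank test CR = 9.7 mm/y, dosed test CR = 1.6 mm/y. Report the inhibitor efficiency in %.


Apply the inhibitor-efficiency definition: IE = (CR_blank − CR_inh)/CR_blank × 100
IE = (9.7 − 1.6) / 9.7 × 100
IE = 8.1 / 9.7 × 100 = 83.5 %

83.5 %


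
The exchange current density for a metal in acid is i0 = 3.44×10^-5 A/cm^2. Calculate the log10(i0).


i0 = 3.44×10^-5 A/cm^2
log10(i0) = -4.463

-4.463


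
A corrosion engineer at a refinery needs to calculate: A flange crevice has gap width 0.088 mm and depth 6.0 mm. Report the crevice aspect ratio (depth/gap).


Aspect ratio = depth / gap
Ratio = 6.0 / 0.088 = 68.2

68.2


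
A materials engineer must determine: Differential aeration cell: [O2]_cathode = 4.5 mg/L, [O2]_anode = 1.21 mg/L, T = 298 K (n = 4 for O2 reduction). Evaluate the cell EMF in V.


Apply the Nernst concentration-cell relation: E = (RT/nF)*ln(C_cathode/C_anode)
RT/nF = 8.314*298/(4*96485) = 0.00641958 V
ln(4.5/1.21) = 1.31346
E = 0.00641958 * 1.31346 = 0.00843 V

0.00843 V


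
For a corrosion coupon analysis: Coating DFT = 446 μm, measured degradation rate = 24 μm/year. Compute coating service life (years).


Service life = thickness / degradation rate
Life = 446 / 24 = 18.6 years

18.6 years


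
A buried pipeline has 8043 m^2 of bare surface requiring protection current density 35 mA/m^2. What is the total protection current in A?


I = area * current density, then convert mA → A (÷1000)
I = 8043 * 35 / 1000 = 281.51 A

281.51 A


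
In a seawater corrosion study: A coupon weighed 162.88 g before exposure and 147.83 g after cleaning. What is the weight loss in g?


Weight loss = initial − final
WL = 162.88 − 147.83 = 15.05 g

15.05 g


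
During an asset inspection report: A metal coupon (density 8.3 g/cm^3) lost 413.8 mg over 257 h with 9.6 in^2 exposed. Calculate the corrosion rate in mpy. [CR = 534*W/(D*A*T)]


Apply the mpy weight-loss relation: CR = 534 * W / (D * A * T)
Numerator: 534 * 413.8 = 220969.2
Denominator: 8.3 * 9.6 * 257 = 20477.76
CR = 220969.2 / 20477.76 = 10.791 mpy

10.791 mpy


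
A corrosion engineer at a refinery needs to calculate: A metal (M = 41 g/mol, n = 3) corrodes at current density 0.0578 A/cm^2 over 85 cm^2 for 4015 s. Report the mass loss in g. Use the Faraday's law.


Apply Faraday's law: m = i*A*t*M / (n*F)
Total charge passed Q = i*A*t = 0.0578*85*4015 = 19725.695 C
m = Q*M/(n*F) = 19725.695*41/(3*96485) = 2.79406 g

2.79406 g


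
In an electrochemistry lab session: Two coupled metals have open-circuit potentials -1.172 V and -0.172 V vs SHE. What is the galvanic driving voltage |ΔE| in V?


Driving voltage is the absolute potential difference.
|ΔE| = |-1.172 − (-0.172)| = 1.0 V

1.0 V


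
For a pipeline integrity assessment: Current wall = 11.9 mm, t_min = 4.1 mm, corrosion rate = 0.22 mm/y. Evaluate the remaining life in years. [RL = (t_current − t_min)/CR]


Apply the remaining-life relation: RL = (t_current − t_min) / CR
RL = (11.9 − 4.1) / 0.22 = 7.8 / 0.22 = 35.5 years

35.5 years


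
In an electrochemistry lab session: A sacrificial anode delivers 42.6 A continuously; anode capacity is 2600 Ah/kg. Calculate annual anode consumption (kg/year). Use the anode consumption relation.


Annual consumption = current * hours per year / capacity
Rate = 42.6 * 8760 / 2600 = 143.5 kg/year

143.5 kg/year


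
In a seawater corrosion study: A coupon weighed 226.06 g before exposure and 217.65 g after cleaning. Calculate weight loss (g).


Weight loss = initial − final
WL = 226.06 − 217.65 = 8.41 g

8.41 g


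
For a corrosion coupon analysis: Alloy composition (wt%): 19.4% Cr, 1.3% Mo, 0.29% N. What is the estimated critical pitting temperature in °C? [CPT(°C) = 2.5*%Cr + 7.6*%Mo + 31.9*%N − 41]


Apply the ASTM G48 empirical CPT estimate: CPT(°C) = 2.5*%Cr + 7.6*%Mo + 31.9*%N − 41
2.5*19.4 = 48.5; 7.6*1.3 = 9.88; 31.9*0.29 = 9.251
CPT = 48.5 + 9.88 + 9.251 − 41 = 26.631 °C
Rounded to 0.1 °C: CPT ≈ 26.6 °C

26.6 °C


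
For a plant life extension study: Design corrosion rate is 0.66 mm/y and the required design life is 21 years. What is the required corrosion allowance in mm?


Corrosion allowance = CR × design life
CA = 0.66 * 21 = 13.86 mm

13.86 mm


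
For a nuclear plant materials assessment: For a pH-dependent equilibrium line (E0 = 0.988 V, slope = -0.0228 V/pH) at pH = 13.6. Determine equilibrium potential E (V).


Apply the Pourbaix line equation: E = E0 + slope*pH
E = 0.988 + (-0.0228)*13.6 = 0.988 + (-0.31008) = 0.67792 V
Rounded to 4 decimal places: E = 0.6779 V

0.6779 V


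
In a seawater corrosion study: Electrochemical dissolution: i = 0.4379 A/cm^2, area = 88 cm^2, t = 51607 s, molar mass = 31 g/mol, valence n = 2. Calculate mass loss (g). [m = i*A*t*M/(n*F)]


Apply Faraday's law: m = i*A*t*M / (n*F)
Total charge passed Q = i*A*t = 0.4379*88*51607 = 1988686.0664 C
m = Q*M/(n*F) = 1988686.0664*31/(2*96485) = 319.476 g

319.476 g


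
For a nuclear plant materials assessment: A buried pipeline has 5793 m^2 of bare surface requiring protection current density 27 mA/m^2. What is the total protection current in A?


I = area * current density, then convert mA → A (÷1000)
I = 5793 * 27 / 1000 = 156.41 A

156.41 A


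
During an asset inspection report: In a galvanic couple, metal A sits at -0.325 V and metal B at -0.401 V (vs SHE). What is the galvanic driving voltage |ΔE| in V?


Driving voltage is the absolute potential difference.
|ΔE| = |-0.325 − (-0.401)| = 0.076 V

0.076 V


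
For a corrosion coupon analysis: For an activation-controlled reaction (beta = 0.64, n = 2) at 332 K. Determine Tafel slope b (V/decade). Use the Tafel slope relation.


Apply the Tafel slope relation: b = 2.303*R*T/(beta*n*F)
Numerator: 2.303 * 8.314 * 332 = 6356.85
Denominator: 0.64 * 2 * 96485 = 123500.8
b = 6356.85 / 123500.8 = 0.0515 V/decade

0.0515 V/decade


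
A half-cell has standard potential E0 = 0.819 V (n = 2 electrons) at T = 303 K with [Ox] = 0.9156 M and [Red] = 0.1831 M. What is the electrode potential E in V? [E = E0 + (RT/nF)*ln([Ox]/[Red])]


Apply the Nernst equation: E = E0 + (RT/nF)*ln([Ox]/[Red])
Step 1: RT/nF = 8.314*303/(2*96485) = 0.01305458 V
Step 2: [Ox]/[Red] = 0.9156/0.1831 = 5.000546
Step 3: ln(5.000546) = 1.609547
Step 4: correction = 0.01305458 * 1.609547 = 0.021 V
E = 0.819 + 0.021 = 0.84 V

0.84 V


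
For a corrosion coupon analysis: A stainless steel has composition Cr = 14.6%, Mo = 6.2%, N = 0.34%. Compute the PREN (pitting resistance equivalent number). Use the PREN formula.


Apply the PREN formula: PREN = Cr + 3.3*Mo + 16*N
PREN = 14.6 + 3.3*6.2 + 16*0.34
PREN = 14.6 + 20.46 + 5.44 = 40.5

40.5


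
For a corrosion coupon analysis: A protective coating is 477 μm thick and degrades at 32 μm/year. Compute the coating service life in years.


Service life = thickness / degradation rate
Life = 477 / 32 = 14.9 years

14.9 years


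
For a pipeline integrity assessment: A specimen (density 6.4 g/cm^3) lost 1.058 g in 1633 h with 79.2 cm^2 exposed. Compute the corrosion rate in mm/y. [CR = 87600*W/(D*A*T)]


Apply the mm/y weight-loss relation: CR = 87600 * W / (D * A * T)
Numerator: 87600 * 1.058 = 92680.8
Denominator: 6.4 * 79.2 * 1633 = 827735.04
CR = 92680.8 / 827735.04 = 0.11197 mm/y

0.11197 mm/y


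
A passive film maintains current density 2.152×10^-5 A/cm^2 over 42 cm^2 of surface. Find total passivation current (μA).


I = i_pass * A, then convert A → μA (×10^6)
I = 2.152×10^-5 * 42 * 10^6 = 903.84 μA

903.84 μA


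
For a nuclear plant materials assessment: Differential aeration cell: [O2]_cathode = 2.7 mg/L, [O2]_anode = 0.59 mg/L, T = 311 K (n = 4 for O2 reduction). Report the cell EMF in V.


Apply the Nernst concentration-cell relation: E = (RT/nF)*ln(C_cathode/C_anode)
RT/nF = 8.314*311/(4*96485) = 0.00669963 V
ln(2.7/0.59) = 1.52088
E = 0.00669963 * 1.52088 = 0.01019 V

0.01019 V


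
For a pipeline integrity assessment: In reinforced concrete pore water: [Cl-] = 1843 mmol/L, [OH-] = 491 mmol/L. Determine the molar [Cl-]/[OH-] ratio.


Threshold parameter = [Cl-] / [OH-] (molar basis; both in mmol/L, so units cancel)
Ratio = 1843 / 491 = 3.75

3.75


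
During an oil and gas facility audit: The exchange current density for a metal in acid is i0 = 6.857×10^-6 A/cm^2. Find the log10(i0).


i0 = 6.857×10^-6 A/cm^2
log10(i0) = -5.164

-5.164


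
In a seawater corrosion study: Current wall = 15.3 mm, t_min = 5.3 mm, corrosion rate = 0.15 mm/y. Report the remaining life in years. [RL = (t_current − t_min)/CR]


Apply the remaining-life relation: RL = (t_current − t_min) / CR
RL = (15.3 − 5.3) / 0.15 = 10.0 / 0.15 = 66.7 years

66.7 years


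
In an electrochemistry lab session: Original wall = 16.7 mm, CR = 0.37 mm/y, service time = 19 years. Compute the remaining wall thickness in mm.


Remaining wall = original − CR × time
t = 16.7 − 0.37*19 = 16.7 − 7.03 = 9.67 mm

9.67 mm


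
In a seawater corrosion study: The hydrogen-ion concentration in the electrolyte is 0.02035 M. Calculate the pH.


pH = −log10[H+]
pH = −log10(0.02035) = 1.69

1.69


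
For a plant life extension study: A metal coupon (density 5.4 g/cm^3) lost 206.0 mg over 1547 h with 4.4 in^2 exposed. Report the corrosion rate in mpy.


Apply the mpy weight-loss relation: CR = 534 * W / (D * A * T)
Numerator: 534 * 206.0 = 110004.0
Denominator: 5.4 * 4.4 * 1547 = 36756.72
CR = 110004.0 / 36756.72 = 2.99276 mpy

2.99276 mpy


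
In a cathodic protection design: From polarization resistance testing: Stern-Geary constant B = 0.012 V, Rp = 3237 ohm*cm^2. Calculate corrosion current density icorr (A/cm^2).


Apply the Stern-Geary relation: icorr = B / Rp
icorr = 0.012 / 3237 = 3.707×10^-6 A/cm^2

3.707×10^-6 A/cm^2


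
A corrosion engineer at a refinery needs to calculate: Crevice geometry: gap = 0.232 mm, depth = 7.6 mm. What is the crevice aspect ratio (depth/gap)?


Aspect ratio = depth / gap
Ratio = 7.6 / 0.232 = 32.8

32.8


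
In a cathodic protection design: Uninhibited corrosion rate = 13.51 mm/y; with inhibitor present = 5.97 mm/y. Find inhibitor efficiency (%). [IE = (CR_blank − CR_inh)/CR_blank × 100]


Apply the inhibitor-efficiency definition: IE = (CR_blank − CR_inh)/CR_blank × 100
IE = (13.51 − 5.97) / 13.51 × 100
IE = 7.54 / 13.51 × 100 = 55.8 %

55.8 %


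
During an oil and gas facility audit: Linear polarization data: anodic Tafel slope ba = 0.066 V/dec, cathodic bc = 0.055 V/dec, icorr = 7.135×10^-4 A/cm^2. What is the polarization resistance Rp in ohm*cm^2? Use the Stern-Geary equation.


Apply the Stern-Geary equation: Rp = ba*bc / (2.303*icorr*(ba+bc))
ba*bc = 0.066*0.055 = 0.00363
ba+bc = 0.121; 2.303*icorr*(ba+bc) = 2.303*7.135×10^-4*0.121 = 1.9882605×10^-4
Rp = 0.00363 / 1.9882605×10^-4 = 18.3 ohm*cm^2

18.3 ohm*cm^2


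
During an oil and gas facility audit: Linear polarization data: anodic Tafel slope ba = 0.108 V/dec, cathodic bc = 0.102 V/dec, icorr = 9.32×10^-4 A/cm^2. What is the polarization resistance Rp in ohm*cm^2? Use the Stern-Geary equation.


Apply the Stern-Geary equation: Rp = ba*bc / (2.303*icorr*(ba+bc))
ba*bc = 0.108*0.102 = 0.011016
ba+bc = 0.21; 2.303*icorr*(ba+bc) = 2.303*9.32×10^-4*0.21 = 4.5074316×10^-4
Rp = 0.011016 / 4.5074316×10^-4 = 24.4 ohm*cm^2

24.4 ohm*cm^2


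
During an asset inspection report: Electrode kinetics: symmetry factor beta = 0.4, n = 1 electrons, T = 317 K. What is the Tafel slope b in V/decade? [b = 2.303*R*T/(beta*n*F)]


Apply the Tafel slope relation: b = 2.303*R*T/(beta*n*F)
Numerator: 2.303 * 8.314 * 317 = 6069.64
Denominator: 0.4 * 1 * 96485 = 38594.0
b = 6069.64 / 38594.0 = 0.157 V/decade

0.157 V/decade


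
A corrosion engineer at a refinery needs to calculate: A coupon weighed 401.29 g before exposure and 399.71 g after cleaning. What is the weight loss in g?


Weight loss = initial − final
WL = 401.29 − 399.71 = 1.58 g

1.58 g


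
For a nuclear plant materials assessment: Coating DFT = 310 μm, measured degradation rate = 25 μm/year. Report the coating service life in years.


Service life = thickness / degradation rate
Life = 310 / 25 = 12.4 years

12.4 years


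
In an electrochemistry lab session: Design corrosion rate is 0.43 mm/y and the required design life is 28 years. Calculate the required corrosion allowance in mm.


Corrosion allowance = CR × design life
CA = 0.43 * 28 = 12.04 mm

12.04 mm


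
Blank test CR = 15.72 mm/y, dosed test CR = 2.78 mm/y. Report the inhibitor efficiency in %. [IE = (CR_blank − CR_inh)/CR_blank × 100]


Apply the inhibitor-efficiency definition: IE = (CR_blank − CR_inh)/CR_blank × 100
IE = (15.72 − 2.78) / 15.72 × 100
IE = 12.94 / 15.72 × 100 = 82.3 %

82.3 %


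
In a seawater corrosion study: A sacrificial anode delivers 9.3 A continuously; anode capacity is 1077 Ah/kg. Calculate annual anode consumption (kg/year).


Annual consumption = current * hours per year / capacity
Rate = 9.3 * 8760 / 1077 = 75.6 kg/year

75.6 kg/year


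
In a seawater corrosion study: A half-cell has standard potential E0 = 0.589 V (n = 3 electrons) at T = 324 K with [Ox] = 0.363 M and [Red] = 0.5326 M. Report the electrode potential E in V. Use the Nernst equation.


Apply the Nernst equation: E = E0 + (RT/nF)*ln([Ox]/[Red])
Step 1: RT/nF = 8.314*324/(3*96485) = 0.00930623 V
Step 2: [Ox]/[Red] = 0.363/0.5326 = 0.681562
Step 3: ln(0.681562) = -0.383368
Step 4: correction = 0.00930623 * -0.383368 = -0.0036 V
E = 0.589 + -0.0036 = 0.5854 V

0.5854 V


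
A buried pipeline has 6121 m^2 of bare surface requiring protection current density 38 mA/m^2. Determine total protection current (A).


I = area * current density, then convert mA → A (÷1000)
I = 6121 * 38 / 1000 = 232.6 A

232.6 A


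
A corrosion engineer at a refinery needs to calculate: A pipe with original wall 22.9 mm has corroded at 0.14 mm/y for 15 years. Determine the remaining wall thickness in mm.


Remaining wall = original − CR × time
t = 22.9 − 0.14*15 = 22.9 − 2.1 = 20.8 mm

20.8 mm


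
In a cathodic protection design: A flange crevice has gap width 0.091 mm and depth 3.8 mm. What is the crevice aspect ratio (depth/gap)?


Aspect ratio = depth / gap
Ratio = 3.8 / 0.091 = 41.8

41.8


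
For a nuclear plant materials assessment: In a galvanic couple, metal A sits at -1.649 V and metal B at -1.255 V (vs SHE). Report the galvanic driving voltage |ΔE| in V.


Driving voltage is the absolute potential difference.
|ΔE| = |-1.649 − (-1.255)| = 0.394 V

0.394 V


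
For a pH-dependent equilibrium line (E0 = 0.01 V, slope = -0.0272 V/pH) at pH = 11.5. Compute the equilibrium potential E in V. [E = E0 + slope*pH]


Apply the Pourbaix line equation: E = E0 + slope*pH
E = 0.01 + (-0.0272)*11.5 = 0.01 + (-0.3128) = -0.3028 V
Rounded to 4 decimal places: E = -0.3028 V

-0.3028 V


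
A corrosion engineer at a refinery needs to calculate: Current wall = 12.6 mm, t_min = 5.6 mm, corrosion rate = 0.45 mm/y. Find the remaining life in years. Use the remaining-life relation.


Apply the remaining-life relation: RL = (t_current − t_min) / CR
RL = (12.6 − 5.6) / 0.45 = 7.0 / 0.45 = 15.6 years

15.6 years


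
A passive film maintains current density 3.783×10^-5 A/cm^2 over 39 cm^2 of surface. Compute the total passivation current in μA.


I = i_pass * A, then convert A → μA (×10^6)
I = 3.783×10^-5 * 39 * 10^6 = 1475.37 μA

1475.37 μA


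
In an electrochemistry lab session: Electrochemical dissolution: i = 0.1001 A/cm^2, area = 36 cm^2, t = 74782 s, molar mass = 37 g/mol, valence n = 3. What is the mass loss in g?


Apply Faraday's law: m = i*A*t*M / (n*F)
Total charge passed Q = i*A*t = 0.1001*36*74782 = 269484.4152 C
m = Q*M/(n*F) = 269484.4152*37/(3*96485) = 34.4472 g

34.4472 g


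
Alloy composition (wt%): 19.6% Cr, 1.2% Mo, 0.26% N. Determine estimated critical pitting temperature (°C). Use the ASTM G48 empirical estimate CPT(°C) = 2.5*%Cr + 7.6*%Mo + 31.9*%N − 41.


Apply the ASTM G48 empirical CPT estimate: CPT(°C) = 2.5*%Cr + 7.6*%Mo + 31.9*%N − 41
2.5*19.6 = 49; 7.6*1.2 = 9.12; 31.9*0.26 = 8.294
CPT = 49 + 9.12 + 8.294 − 41 = 25.414 °C
Rounded to 0.1 °C: CPT ≈ 25.4 °C

25.4 °C


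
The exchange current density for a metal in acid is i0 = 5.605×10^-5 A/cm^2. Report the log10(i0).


i0 = 5.605×10^-5 A/cm^2
log10(i0) = -4.251

-4.251


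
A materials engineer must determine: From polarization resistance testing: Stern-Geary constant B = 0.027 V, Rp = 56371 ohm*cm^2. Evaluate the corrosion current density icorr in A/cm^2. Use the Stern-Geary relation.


Apply the Stern-Geary relation: icorr = B / Rp
icorr = 0.027 / 56371 = 4.79×10^-7 A/cm^2

4.79×10^-7 A/cm^2


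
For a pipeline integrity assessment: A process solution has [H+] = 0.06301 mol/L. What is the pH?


pH = −log10[H+]
pH = −log10(0.06301) = 1.2

1.2


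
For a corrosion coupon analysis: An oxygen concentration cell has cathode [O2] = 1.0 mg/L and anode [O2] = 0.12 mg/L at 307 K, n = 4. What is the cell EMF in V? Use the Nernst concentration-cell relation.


Apply the Nernst concentration-cell relation: E = (RT/nF)*ln(C_cathode/C_anode)
RT/nF = 8.314*307/(4*96485) = 0.00661346 V
ln(1.0/0.12) = 2.12026
E = 0.00661346 * 2.12026 = 0.01402 V

0.01402 V


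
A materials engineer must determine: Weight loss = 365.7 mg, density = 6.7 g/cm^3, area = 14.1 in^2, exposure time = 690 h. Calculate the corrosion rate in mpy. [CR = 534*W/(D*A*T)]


Apply the mpy weight-loss relation: CR = 534 * W / (D * A * T)
Numerator: 534 * 365.7 = 195283.8
Denominator: 6.7 * 14.1 * 690 = 65184.3
CR = 195283.8 / 65184.3 = 2.99587 mpy

2.99587 mpy


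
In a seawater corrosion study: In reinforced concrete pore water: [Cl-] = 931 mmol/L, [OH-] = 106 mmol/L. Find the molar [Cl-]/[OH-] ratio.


Threshold parameter = [Cl-] / [OH-] (molar basis; both in mmol/L, so units cancel)
Ratio = 931 / 106 = 8.78

8.78


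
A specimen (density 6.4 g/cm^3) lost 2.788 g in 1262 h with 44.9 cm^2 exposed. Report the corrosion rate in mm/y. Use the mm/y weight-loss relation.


Apply the mm/y weight-loss relation: CR = 87600 * W / (D * A * T)
Numerator: 87600 * 2.788 = 244228.8
Denominator: 6.4 * 44.9 * 1262 = 362648.32
CR = 244228.8 / 362648.32 = 0.67346 mm/y

0.67346 mm/y


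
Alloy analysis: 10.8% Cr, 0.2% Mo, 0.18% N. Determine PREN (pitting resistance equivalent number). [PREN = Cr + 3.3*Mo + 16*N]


Apply the PREN formula: PREN = Cr + 3.3*Mo + 16*N
PREN = 10.8 + 3.3*0.2 + 16*0.18
PREN = 10.8 + 0.66 + 2.88 = 14.34

14.34


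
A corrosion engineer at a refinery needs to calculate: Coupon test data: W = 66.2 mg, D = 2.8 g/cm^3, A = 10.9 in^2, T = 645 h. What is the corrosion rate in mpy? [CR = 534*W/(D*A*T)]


Apply the mpy weight-loss relation: CR = 534 * W / (D * A * T)
Numerator: 534 * 66.2 = 35350.8
Denominator: 2.8 * 10.9 * 645 = 19685.4
CR = 35350.8 / 19685.4 = 1.796 mpy

1.796 mpy


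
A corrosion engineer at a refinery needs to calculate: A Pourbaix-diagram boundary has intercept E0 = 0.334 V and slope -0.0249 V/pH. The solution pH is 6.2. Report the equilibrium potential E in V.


Apply the Pourbaix line equation: E = E0 + slope*pH
E = 0.334 + (-0.0249)*6.2 = 0.334 + (-0.15438) = 0.17962 V
Rounded to 3 decimal places: E = 0.180 V

0.180 V


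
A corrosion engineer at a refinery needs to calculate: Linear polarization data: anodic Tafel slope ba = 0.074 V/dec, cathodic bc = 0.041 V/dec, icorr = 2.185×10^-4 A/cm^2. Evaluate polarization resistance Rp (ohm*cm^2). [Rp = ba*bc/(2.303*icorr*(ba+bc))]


Apply the Stern-Geary equation: Rp = ba*bc / (2.303*icorr*(ba+bc))
ba*bc = 0.074*0.041 = 0.003034
ba+bc = 0.115; 2.303*icorr*(ba+bc) = 2.303*2.185×10^-4*0.115 = 5.7868632×10^-5
Rp = 0.003034 / 5.7868632×10^-5 = 52.43 ohm*cm^2

52.43 ohm*cm^2


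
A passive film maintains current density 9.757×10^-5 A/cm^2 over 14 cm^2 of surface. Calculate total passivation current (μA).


I = i_pass * A, then convert A → μA (×10^6)
I = 9.757×10^-5 * 14 * 10^6 = 1365.98 μA

1365.98 μA


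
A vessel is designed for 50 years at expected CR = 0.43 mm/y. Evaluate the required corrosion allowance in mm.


Corrosion allowance = CR × design life
CA = 0.43 * 50 = 21.5 mm

21.5 mm


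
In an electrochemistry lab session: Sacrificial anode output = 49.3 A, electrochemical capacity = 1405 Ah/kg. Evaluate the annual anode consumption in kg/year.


Annual consumption = current * hours per year / capacity
Rate = 49.3 * 8760 / 1405 = 307.4 kg/year

307.4 kg/year


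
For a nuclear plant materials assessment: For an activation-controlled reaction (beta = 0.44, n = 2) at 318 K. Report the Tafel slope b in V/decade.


Apply the Tafel slope relation: b = 2.303*R*T/(beta*n*F)
Numerator: 2.303 * 8.314 * 318 = 6088.79
Denominator: 0.44 * 2 * 96485 = 84906.8
b = 6088.79 / 84906.8 = 0.072 V/decade

0.072 V/decade


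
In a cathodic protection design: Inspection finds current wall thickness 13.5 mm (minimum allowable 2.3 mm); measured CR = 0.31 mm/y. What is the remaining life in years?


Apply the remaining-life relation: RL = (t_current − t_min) / CR
RL = (13.5 − 2.3) / 0.31 = 11.2 / 0.31 = 36.1 years

36.1 years


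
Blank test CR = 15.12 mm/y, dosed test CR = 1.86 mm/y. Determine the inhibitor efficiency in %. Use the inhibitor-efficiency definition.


Apply the inhibitor-efficiency definition: IE = (CR_blank − CR_inh)/CR_blank × 100
IE = (15.12 − 1.86) / 15.12 × 100
IE = 13.26 / 15.12 × 100 = 87.7 %

87.7 %


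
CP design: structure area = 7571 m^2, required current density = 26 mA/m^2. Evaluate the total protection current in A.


I = area * current density, then convert mA → A (÷1000)
I = 7571 * 26 / 1000 = 196.85 A

196.85 A


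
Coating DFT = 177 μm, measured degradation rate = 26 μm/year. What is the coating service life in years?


Service life = thickness / degradation rate
Life = 177 / 26 = 6.8 years

6.8 years


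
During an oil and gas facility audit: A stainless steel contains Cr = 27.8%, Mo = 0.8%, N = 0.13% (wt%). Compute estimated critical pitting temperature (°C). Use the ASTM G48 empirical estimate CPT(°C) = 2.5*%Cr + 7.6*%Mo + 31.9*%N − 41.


Apply the ASTM G48 empirical CPT estimate: CPT(°C) = 2.5*%Cr + 7.6*%Mo + 31.9*%N − 41
2.5*27.8 = 69.5; 7.6*0.8 = 6.08; 31.9*0.13 = 4.147
CPT = 69.5 + 6.08 + 4.147 − 41 = 38.727 °C
Rounded to 0.1 °C: CPT ≈ 38.7 °C

38.7 °C


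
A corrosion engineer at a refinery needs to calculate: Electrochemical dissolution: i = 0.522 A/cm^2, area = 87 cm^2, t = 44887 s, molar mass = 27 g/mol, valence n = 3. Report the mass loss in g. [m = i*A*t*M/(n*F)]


Apply Faraday's law: m = i*A*t*M / (n*F)
Total charge passed Q = i*A*t = 0.522*87*44887 = 2038498.218 C
m = Q*M/(n*F) = 2038498.218*27/(3*96485) = 190.14856 g

190.14856 g


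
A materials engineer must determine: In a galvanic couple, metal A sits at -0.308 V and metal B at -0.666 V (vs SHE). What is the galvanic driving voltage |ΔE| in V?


Driving voltage is the absolute potential difference.
|ΔE| = |-0.308 − (-0.666)| = 0.358 V

0.358 V


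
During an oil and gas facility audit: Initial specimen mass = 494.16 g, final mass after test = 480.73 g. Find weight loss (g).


Weight loss = initial − final
WL = 494.16 − 480.73 = 13.43 g

13.43 g


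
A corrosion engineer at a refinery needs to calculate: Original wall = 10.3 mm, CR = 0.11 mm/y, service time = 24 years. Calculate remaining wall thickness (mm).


Remaining wall = original − CR × time
t = 10.3 − 0.11*24 = 10.3 − 2.64 = 7.66 mm

7.66 mm


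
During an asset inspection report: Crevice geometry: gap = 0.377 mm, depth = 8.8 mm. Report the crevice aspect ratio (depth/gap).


Aspect ratio = depth / gap
Ratio = 8.8 / 0.377 = 23.3

23.3


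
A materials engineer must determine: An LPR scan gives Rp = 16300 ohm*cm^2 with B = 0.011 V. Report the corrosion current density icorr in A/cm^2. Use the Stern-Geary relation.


Apply the Stern-Geary relation: icorr = B / Rp
icorr = 0.011 / 16300 = 6.748×10^-7 A/cm^2

6.748×10^-7 A/cm^2


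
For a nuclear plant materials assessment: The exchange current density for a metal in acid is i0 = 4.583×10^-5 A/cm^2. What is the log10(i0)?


i0 = 4.583×10^-5 A/cm^2
log10(i0) = -4.339

-4.339


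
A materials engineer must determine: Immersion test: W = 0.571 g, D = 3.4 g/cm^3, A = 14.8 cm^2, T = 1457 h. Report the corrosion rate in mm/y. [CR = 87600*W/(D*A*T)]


Apply the mm/y weight-loss relation: CR = 87600 * W / (D * A * T)
Numerator: 87600 * 0.571 = 50019.6
Denominator: 3.4 * 14.8 * 1457 = 73316.24
CR = 50019.6 / 73316.24 = 0.68224 mm/y

0.68224 mm/y


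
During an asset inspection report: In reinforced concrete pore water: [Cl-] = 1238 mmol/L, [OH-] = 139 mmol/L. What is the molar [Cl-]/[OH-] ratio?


Threshold parameter = [Cl-] / [OH-] (molar basis; both in mmol/L, so units cancel)
Ratio = 1238 / 139 = 8.91

8.91


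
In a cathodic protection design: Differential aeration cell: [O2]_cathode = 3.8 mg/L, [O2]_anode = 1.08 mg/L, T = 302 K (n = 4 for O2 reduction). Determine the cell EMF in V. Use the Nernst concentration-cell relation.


Apply the Nernst concentration-cell relation: E = (RT/nF)*ln(C_cathode/C_anode)
RT/nF = 8.314*302/(4*96485) = 0.00650575 V
ln(3.8/1.08) = 1.25804
E = 0.00650575 * 1.25804 = 0.00818 V

0.00818 V


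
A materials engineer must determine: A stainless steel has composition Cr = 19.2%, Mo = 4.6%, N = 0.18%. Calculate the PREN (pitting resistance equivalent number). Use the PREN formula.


Apply the PREN formula: PREN = Cr + 3.3*Mo + 16*N
PREN = 19.2 + 3.3*4.6 + 16*0.18
PREN = 19.2 + 15.18 + 2.88 = 37.26

37.26


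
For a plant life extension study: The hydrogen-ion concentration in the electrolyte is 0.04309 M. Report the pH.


pH = −log10[H+]
pH = −log10(0.04309) = 1.37

1.37


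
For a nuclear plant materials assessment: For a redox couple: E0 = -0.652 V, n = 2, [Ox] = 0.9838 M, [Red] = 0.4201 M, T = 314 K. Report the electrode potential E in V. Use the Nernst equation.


Apply the Nernst equation: E = E0 + (RT/nF)*ln([Ox]/[Red])
Step 1: RT/nF = 8.314*314/(2*96485) = 0.01352851 V
Step 2: [Ox]/[Red] = 0.9838/0.4201 = 2.341823
Step 3: ln(2.341823) = 0.85093
Step 4: correction = 0.01352851 * 0.85093 = 0.012 V
E = -0.652 + 0.012 = -0.64 V

-0.64 V


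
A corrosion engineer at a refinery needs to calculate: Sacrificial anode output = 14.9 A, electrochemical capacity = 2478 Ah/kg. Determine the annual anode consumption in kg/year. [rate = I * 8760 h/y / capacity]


Annual consumption = current * hours per year / capacity
Rate = 14.9 * 8760 / 2478 = 52.7 kg/year

52.7 kg/year


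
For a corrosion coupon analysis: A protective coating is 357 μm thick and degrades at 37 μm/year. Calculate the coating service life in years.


Service life = thickness / degradation rate
Life = 357 / 37 = 9.6 years

9.6 years


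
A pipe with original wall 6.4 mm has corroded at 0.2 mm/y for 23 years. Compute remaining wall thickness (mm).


Remaining wall = original − CR × time
t = 6.4 − 0.2*23 = 6.4 − 4.6 = 1.8 mm

1.8 mm


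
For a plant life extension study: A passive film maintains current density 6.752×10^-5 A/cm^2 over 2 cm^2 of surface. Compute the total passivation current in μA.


I = i_pass * A, then convert A → μA (×10^6)
I = 6.752×10^-5 * 2 * 10^6 = 135.04 μA

135.04 μA


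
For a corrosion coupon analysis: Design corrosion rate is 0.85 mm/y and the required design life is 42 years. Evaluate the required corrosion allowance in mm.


Corrosion allowance = CR × design life
CA = 0.85 * 42 = 35.7 mm

35.7 mm


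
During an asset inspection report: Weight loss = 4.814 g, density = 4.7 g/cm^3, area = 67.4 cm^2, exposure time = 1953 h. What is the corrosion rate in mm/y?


Apply the mm/y weight-loss relation: CR = 87600 * W / (D * A * T)
Numerator: 87600 * 4.814 = 421706.4
Denominator: 4.7 * 67.4 * 1953 = 618671.34
CR = 421706.4 / 618671.34 = 0.6816 mm/y

0.6816 mm/y


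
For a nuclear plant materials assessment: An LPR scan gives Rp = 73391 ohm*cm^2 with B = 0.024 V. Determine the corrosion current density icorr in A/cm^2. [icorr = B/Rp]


Apply the Stern-Geary relation: icorr = B / Rp
icorr = 0.024 / 73391 = 3.27×10^-7 A/cm^2

3.27×10^-7 A/cm^2


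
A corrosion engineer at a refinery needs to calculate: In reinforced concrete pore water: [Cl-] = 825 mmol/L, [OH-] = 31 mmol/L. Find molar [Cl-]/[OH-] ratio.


Threshold parameter = [Cl-] / [OH-] (molar basis; both in mmol/L, so units cancel)
Ratio = 825 / 31 = 26.61

26.61


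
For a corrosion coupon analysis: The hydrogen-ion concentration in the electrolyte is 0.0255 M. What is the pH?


pH = −log10[H+]
pH = −log10(0.0255) = 1.59

1.59


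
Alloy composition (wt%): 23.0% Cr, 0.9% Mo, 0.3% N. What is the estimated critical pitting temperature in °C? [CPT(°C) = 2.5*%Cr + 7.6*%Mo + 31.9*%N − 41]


Apply the ASTM G48 empirical CPT estimate: CPT(°C) = 2.5*%Cr + 7.6*%Mo + 31.9*%N − 41
2.5*23.0 = 57.5; 7.6*0.9 = 6.84; 31.9*0.3 = 9.57
CPT = 57.5 + 6.84 + 9.57 − 41 = 32.91 °C
Rounded to 0.1 °C: CPT ≈ 32.9 °C

32.9 °C


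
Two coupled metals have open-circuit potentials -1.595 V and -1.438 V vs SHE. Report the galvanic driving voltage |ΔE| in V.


Driving voltage is the absolute potential difference.
|ΔE| = |-1.595 − (-1.438)| = 0.157 V

0.157 V


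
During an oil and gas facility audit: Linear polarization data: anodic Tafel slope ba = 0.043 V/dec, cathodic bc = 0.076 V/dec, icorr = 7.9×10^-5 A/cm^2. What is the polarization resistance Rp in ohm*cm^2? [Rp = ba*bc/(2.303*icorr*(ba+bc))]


Apply the Stern-Geary equation: Rp = ba*bc / (2.303*icorr*(ba+bc))
ba*bc = 0.043*0.076 = 0.003268
ba+bc = 0.119; 2.303*icorr*(ba+bc) = 2.303*7.9×10^-5*0.119 = 2.1650503×10^-5
Rp = 0.003268 / 2.1650503×10^-5 = 150.9 ohm*cm^2

150.9 ohm*cm^2


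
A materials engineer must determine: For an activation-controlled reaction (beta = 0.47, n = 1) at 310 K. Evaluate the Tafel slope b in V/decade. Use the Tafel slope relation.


Apply the Tafel slope relation: b = 2.303*R*T/(beta*n*F)
Numerator: 2.303 * 8.314 * 310 = 5935.61
Denominator: 0.47 * 1 * 96485 = 45347.95
b = 5935.61 / 45347.95 = 0.1309 V/decade

0.1309 V/decade


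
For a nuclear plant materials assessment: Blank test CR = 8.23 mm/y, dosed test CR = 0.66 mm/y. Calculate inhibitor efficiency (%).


Apply the inhibitor-efficiency definition: IE = (CR_blank − CR_inh)/CR_blank × 100
IE = (8.23 − 0.66) / 8.23 × 100
IE = 7.57 / 8.23 × 100 = 92.0 %

92.0 %


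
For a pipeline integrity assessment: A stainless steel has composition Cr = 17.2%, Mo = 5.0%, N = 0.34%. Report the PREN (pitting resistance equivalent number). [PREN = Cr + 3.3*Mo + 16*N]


Apply the PREN formula: PREN = Cr + 3.3*Mo + 16*N
PREN = 17.2 + 3.3*5.0 + 16*0.34
PREN = 17.2 + 16.5 + 5.44 = 39.14

39.14


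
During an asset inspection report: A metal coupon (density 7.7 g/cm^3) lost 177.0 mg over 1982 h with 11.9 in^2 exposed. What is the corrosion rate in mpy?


Apply the mpy weight-loss relation: CR = 534 * W / (D * A * T)
Numerator: 534 * 177.0 = 94518.0
Denominator: 7.7 * 11.9 * 1982 = 181610.66
CR = 94518.0 / 181610.66 = 0.52044 mpy

0.52044 mpy


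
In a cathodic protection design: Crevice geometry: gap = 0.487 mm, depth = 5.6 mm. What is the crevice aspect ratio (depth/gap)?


Aspect ratio = depth / gap
Ratio = 5.6 / 0.487 = 11.5

11.5


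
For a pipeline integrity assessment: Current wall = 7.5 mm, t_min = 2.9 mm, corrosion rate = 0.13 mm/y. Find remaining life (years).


Apply the remaining-life relation: RL = (t_current − t_min) / CR
RL = (7.5 − 2.9) / 0.13 = 4.6 / 0.13 = 35.4 years

35.4 years


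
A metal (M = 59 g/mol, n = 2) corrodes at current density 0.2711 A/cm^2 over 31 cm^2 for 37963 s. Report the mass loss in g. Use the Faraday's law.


Apply Faraday's law: m = i*A*t*M / (n*F)
Total charge passed Q = i*A*t = 0.2711*31*37963 = 319044.8483 C
m = Q*M/(n*F) = 319044.8483*59/(2*96485) = 97.547 g

97.547 g


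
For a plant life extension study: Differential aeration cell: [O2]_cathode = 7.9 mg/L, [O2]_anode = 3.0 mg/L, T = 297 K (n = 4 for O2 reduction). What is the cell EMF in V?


Apply the Nernst concentration-cell relation: E = (RT/nF)*ln(C_cathode/C_anode)
RT/nF = 8.314*297/(4*96485) = 0.00639804 V
ln(7.9/3.0) = 0.96825
E = 0.00639804 * 0.96825 = 0.00619 V

0.00619 V


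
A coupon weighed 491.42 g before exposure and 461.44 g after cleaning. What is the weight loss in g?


Weight loss = initial − final
WL = 491.42 − 461.44 = 29.98 g

29.98 g


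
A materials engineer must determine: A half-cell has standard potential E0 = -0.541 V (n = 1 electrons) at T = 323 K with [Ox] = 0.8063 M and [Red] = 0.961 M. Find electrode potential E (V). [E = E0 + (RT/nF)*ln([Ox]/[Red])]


Apply the Nernst equation: E = E0 + (RT/nF)*ln([Ox]/[Red])
Step 1: RT/nF = 8.314*323/(1*96485) = 0.02783253 V
Step 2: [Ox]/[Red] = 0.8063/0.961 = 0.839022
Step 3: ln(0.839022) = -0.175518
Step 4: correction = 0.02783253 * -0.175518 = -0.0049 V
E = -0.541 + -0.0049 = -0.5459 V

-0.5459 V


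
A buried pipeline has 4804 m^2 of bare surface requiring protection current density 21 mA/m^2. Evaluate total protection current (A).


I = area * current density, then convert mA → A (÷1000)
I = 4804 * 21 / 1000 = 100.88 A

100.88 A


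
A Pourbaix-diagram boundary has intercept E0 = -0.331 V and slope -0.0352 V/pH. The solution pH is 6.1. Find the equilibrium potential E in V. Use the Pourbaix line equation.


Apply the Pourbaix line equation: E = E0 + slope*pH
E = -0.331 + (-0.0352)*6.1 = -0.331 + (-0.21472) = -0.54572 V
Rounded to 4 decimal places: E = -0.5457 V

-0.5457 V


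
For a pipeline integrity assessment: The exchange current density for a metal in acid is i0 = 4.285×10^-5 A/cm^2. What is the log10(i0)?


i0 = 4.285×10^-5 A/cm^2
log10(i0) = -4.368

-4.368


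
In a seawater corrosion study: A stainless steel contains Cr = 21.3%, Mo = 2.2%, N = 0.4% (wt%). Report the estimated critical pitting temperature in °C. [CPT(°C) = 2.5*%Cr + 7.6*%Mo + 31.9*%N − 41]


Apply the ASTM G48 empirical CPT estimate: CPT(°C) = 2.5*%Cr + 7.6*%Mo + 31.9*%N − 41
2.5*21.3 = 53.25; 7.6*2.2 = 16.72; 31.9*0.4 = 12.76
CPT = 53.25 + 16.72 + 12.76 − 41 = 41.73 °C
Rounded to 0.1 °C: CPT ≈ 41.7 °C

41.7 °C


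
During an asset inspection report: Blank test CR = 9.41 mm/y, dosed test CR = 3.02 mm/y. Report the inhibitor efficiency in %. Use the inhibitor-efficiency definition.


Apply the inhibitor-efficiency definition: IE = (CR_blank − CR_inh)/CR_blank × 100
IE = (9.41 − 3.02) / 9.41 × 100
IE = 6.39 / 9.41 × 100 = 67.9 %

67.9 %


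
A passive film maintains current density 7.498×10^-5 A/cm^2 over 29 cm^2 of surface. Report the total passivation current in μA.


I = i_pass * A, then convert A → μA (×10^6)
I = 7.498×10^-5 * 29 * 10^6 = 2174.42 μA

2174.42 μA


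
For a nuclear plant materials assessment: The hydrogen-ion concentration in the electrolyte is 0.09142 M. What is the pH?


pH = −log10[H+]
pH = −log10(0.09142) = 1.04

1.04


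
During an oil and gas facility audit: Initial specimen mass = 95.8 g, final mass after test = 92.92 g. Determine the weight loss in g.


Weight loss = initial − final
WL = 95.8 − 92.92 = 2.88 g

2.88 g


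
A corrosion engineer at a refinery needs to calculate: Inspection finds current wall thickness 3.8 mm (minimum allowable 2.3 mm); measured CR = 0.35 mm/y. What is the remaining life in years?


Apply the remaining-life relation: RL = (t_current − t_min) / CR
RL = (3.8 − 2.3) / 0.35 = 1.5 / 0.35 = 4.3 years

4.3 years


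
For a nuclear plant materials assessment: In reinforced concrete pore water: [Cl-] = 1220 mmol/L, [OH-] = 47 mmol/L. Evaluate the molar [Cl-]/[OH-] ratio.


Threshold parameter = [Cl-] / [OH-] (molar basis; both in mmol/L, so units cancel)
Ratio = 1220 / 47 = 25.96

25.96


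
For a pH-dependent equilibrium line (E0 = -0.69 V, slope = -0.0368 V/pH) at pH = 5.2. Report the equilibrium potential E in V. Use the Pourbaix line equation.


Apply the Pourbaix line equation: E = E0 + slope*pH
E = -0.69 + (-0.0368)*5.2 = -0.69 + (-0.19136) = -0.88136 V
Rounded to 4 decimal places: E = -0.8814 V

-0.8814 V


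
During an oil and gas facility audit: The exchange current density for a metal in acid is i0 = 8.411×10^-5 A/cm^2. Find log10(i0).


i0 = 8.411×10^-5 A/cm^2
log10(i0) = -4.075

-4.075


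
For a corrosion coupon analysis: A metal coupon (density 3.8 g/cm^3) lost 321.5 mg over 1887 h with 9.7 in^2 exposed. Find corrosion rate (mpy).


Apply the mpy weight-loss relation: CR = 534 * W / (D * A * T)
Numerator: 534 * 321.5 = 171681.0
Denominator: 3.8 * 9.7 * 1887 = 69554.82
CR = 171681.0 / 69554.82 = 2.4683 mpy

2.4683 mpy


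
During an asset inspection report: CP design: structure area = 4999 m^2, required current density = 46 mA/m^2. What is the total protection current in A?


I = area * current density, then convert mA → A (÷1000)
I = 4999 * 46 / 1000 = 229.95 A

229.95 A


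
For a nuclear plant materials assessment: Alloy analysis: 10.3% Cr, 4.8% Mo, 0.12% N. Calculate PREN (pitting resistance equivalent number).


Apply the PREN formula: PREN = Cr + 3.3*Mo + 16*N
PREN = 10.3 + 3.3*4.8 + 16*0.12
PREN = 10.3 + 15.84 + 1.92 = 28.06

28.06


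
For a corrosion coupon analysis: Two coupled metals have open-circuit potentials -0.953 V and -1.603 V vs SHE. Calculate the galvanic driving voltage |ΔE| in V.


Driving voltage is the absolute potential difference.
|ΔE| = |-0.953 − (-1.603)| = 0.65 V

0.65 V


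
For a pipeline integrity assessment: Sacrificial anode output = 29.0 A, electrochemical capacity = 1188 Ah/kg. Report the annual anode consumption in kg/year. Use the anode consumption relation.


Annual consumption = current * hours per year / capacity
Rate = 29.0 * 8760 / 1188 = 213.8 kg/year

213.8 kg/year
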